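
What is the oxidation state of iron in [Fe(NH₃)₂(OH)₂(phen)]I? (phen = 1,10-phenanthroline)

+3

1 iodide outside the brackets (-1 each) → the complex ion is 1+.
Ligand charges: 2×OH = -2; 1×phen neutral; 2×NH3 neutral; sum -2.
Fe + (-2) = 1+ ⇒ Fe is +3.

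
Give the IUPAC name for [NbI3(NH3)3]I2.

triamminetriiodoniobium(V) iodide

The 2 iodide counter-ions carry a total charge of -2, so each complex ion is 2+.
Ligand charges: 3×iodo (-1 each), 3×ammine (neutral); total -3. So Nb + (-3) = 2+, giving Nb = +5.
Ligands are named alphabetically: ammine before iodo.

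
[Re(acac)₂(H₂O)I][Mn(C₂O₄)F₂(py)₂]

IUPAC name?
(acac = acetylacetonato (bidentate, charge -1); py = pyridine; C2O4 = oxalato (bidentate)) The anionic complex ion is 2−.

Both ions are complex: the cation is named first with the plain metal name, the anion second with the -ate form; each ion's ligands are alphabetised independently.
The complex anion is given as 2−; its ligand charges sum to -4, so Mn = +2.
A 1:1 salt means the cation carries the equal and opposite charge, 2+.
Cation: ligand charges sum to -3; for the ion to be 2+, Re = +5.

bis(acetylacetonato)aquaiodorhenium(V) difluorooxalatobis(pyridine)manganate(II)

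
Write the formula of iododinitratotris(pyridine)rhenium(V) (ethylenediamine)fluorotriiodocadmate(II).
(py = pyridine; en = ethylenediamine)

[ReI(NO3)2(py)3][Cd(en)FI3]

Cation [Re…]: ligand charges -3, Re(V) ⇒ ion charge 2+.
Anion [Cd…]: ligand charges -4, Cd(II) ⇒ ion charge 2−.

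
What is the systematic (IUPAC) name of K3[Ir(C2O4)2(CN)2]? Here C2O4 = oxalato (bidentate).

The 3 potassium counter-ions carry a total charge of +3, so each complex ion is 3−.
Ligand charges: 2×oxalato (-2 each), 2×cyano (-1 each); total -6. So Ir + (-6) = 3−, giving Ir = +3.
The complex ion is anionic, so iridium takes the -ate form iridate(III).

potassium dicyanodioxalatoiridate(III)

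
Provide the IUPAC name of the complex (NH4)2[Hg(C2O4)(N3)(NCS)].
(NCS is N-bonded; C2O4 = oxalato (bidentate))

The 2 ammonium counter-ions carry a total charge of +2, so each complex ion is 2−.
Ligand charges: 1×isothiocyanato (-1 each), 1×oxalato (-2 each), 1×azido (-1 each); total -4. So Hg + (-4) = 2−, giving Hg = +2.
Ligands are named alphabetically: azido before isothiocyanato before oxalato.
The complex ion is anionic, so mercury takes the -ate form mercurate(II).

ammonium azidoisothiocyanatooxalatomercurate(II)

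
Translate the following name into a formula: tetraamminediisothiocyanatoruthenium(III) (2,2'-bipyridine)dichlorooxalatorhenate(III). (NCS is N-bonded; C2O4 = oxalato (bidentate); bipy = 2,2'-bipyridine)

Cation [Ru…]: ligand charges -2, Ru(III) ⇒ ion charge 1+.
Anion [Re…]: ligand charges -4, Re(III) ⇒ ion charge 1−.
One 1+ cation balances one 1− anion.

[Ru(NCS)2(NH3)4][Re(bipy)(C2O4)Cl2]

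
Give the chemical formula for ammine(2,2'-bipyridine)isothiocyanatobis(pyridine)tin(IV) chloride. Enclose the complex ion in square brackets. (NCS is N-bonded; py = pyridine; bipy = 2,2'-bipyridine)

[Sn(bipy)(NCS)(NH3)(py)2]Cl3

Ligands: 1 isothiocyanato (NCS, -1), 2 pyridine (py, neutral), 1 ammine (NH3, neutral), 1 2,2'-bipyridine (bipy, neutral). Ligand charge sum = -1.
Charge balance with chloride (-1) requires 1 complex ion per 3 chloride.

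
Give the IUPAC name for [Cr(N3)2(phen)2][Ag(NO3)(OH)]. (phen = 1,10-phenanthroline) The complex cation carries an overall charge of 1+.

diazidobis(1,10-phenanthroline)chromium(III) hydroxonitratoargentate(I)

The complex cation is given as 1+; its ligand charges sum to -2, so Cr = +3.
A 1:1 salt means the anion carries the equal and opposite charge, 1−.
Anion: ligand charges sum to -2; for the ion to be 1−, Ag = +1.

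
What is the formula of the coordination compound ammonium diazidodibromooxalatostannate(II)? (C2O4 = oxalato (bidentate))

(NH4)4[SnBr2(C2O4)(N3)2]

Ligands: 2 bromo (Br, -1), 2 azido (N3, -1), 1 oxalato (C2O4, -2). Ligand charge sum = -6.
With Sn in oxidation state +2, the complex ion is [Sn...]^4−.
Charge balance with ammonium (+1) requires 1 complex ion per 4 ammonium.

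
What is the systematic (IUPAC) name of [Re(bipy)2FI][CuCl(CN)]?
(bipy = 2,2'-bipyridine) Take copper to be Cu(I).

Cu is given as +1; the anion's ligand charges sum to -2, so the complex anion is 1−.
A 1:1 salt means the cation carries the equal and opposite charge, 1+.
Cation: ligand charges sum to -2; for the ion to be 1+, Re = +3.

bis(2,2'-bipyridine)fluoroiodorhenium(III) chlorocyanocuprate(I)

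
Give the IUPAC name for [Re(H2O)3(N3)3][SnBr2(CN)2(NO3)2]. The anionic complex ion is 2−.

triaquatriazidorhenium(V) dibromodicyanodinitratostannate(IV)

Both ions are complex: the cation is named first with the plain metal name, the anion second with the -ate form; each ion's ligands are alphabetised independently.
The complex anion is given as 2−; its ligand charges sum to -6, so Sn = +4.
A 1:1 salt means the cation carries the equal and opposite charge, 2+.
Cation: ligand charges sum to -3; for the ion to be 2+, Re = +5.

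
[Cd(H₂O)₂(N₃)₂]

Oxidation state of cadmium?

+2

No counter-ion: the bracketed complex is neutral.
Ligand charges: 2×N3 = -2; 2×H2O neutral; sum -2.
Cd + (-2) = 0 ⇒ Cd is +2.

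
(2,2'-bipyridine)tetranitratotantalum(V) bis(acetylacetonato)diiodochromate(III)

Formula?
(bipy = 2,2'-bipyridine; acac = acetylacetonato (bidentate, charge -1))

[Ta(bipy)(NO3)4][Cr(acac)2I2]

Cation [Ta…]: ligand charges -4, Ta(V) ⇒ ion charge 1+.
Anion [Cr…]: ligand charges -4, Cr(III) ⇒ ion charge 1−.
One 1+ cation balances one 1− anion.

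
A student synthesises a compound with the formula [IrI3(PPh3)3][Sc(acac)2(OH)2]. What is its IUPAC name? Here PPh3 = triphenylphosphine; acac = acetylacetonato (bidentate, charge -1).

Scandium is always +3 in its complexes; the anion's ligand charges sum to -4, so the complex anion is 1−.
A 1:1 salt means the cation carries the equal and opposite charge, 1+.
Cation: ligand charges sum to -3; for the ion to be 1+, Ir = +4.

triiodotris(triphenylphosphine)iridium(IV) bis(acetylacetonato)dihydroxoscandate(III)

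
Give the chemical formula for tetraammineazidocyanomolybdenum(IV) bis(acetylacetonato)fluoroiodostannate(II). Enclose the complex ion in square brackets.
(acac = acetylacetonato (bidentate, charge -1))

Cation [Mo…]: ligand charges -2, Mo(IV) ⇒ ion charge 2+.
Anion [Sn…]: ligand charges -4, Sn(II) ⇒ ion charge 2−.
One 2+ cation balances one 2− anion.

[Mo(CN)(N3)(NH3)4][Sn(acac)2FI]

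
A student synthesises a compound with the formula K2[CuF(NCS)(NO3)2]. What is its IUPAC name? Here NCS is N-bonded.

potassium fluoroisothiocyanatodinitratocuprate(II)

The 2 potassium counter-ions carry a total charge of +2, so each complex ion is 2−.
Ligand charges: 1×isothiocyanato (-1 each), 1×fluoro (-1 each), 2×nitrato (-1 each); total -4. So Cu + (-4) = 2−, giving Cu = +2.
The complex ion is anionic, so copper takes the -ate form cuprate(II).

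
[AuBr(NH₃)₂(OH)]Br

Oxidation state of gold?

+3

1 bromide outside the brackets (-1 each) → the complex ion is 1+.
Ligand charges: 2×NH3 neutral; 1×OH = -1; 1×Br = -1; sum -2.
Au + (-2) = 1+ ⇒ Au is +3.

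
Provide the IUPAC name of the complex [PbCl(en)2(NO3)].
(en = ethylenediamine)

There is no counter-ion, so the complex is neutral overall.
Ligand charges: 2×ethylenediamine (neutral), 1×chloro (-1 each), 1×nitrato (-1 each); total -2. So Pb + (-2) = 0, giving Pb = +2.
Ligands are named alphabetically: chloro before ethylenediamine before nitrato.

chlorobis(ethylenediamine)nitratolead(II)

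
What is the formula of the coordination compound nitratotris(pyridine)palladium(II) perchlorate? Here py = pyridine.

[Pd(NO3)(py)3]ClO4

Ligands: 3 pyridine (py, neutral), 1 nitrato (NO3, -1). Ligand charge sum = -1.
Charge balance with perchlorate (-1) requires 1 complex ion per 1 perchlorate.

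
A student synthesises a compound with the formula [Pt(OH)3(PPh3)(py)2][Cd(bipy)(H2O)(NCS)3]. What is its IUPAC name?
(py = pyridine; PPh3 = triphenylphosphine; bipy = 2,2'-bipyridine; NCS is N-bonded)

Both ions are complex: the cation is named first with the plain metal name, the anion second with the -ate form; each ion's ligands are alphabetised independently.
Cadmium is always +2 in its complexes; the anion's ligand charges sum to -3, so the complex anion is 1−.
A 1:1 salt means the cation carries the equal and opposite charge, 1+.
Cation: ligand charges sum to -3; for the ion to be 1+, Pt = +4.

trihydroxobis(pyridine)(triphenylphosphine)platinum(IV) aqua(2,2'-bipyridine)triisothiocyanatocadmate(II)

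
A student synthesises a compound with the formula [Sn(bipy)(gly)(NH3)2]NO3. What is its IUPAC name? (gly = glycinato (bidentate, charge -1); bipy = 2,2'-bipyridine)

diammine(2,2'-bipyridine)(glycinato)tin(II) nitrate

The 1 nitrate counter-ion carries a total charge of -1, so each complex ion is 1+.
Ligand charges: 1×glycinato (-1 each), 2×ammine (neutral), 1×2,2'-bipyridine (neutral); total -1. So Sn + (-1) = 1+, giving Sn = +2.
Ligands are named alphabetically: ammine before bipyridine before glycinato.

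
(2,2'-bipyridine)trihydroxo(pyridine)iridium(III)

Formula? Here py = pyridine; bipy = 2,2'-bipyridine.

[Ir(bipy)(OH)3(py)]

Ligands: 1 pyridine (py, neutral), 3 hydroxo (OH, -1), 1 2,2'-bipyridine (bipy, neutral). Ligand charge sum = -3.
With Ir in oxidation state +3, the complex ion is [Ir...].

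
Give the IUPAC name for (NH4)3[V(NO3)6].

ammonium hexanitratovanadate(III)

The 3 ammonium counter-ions carry a total charge of +3, so each complex ion is 3−.
Ligand charges: 6×nitrato (-1 each); total -6. So V + (-6) = 3−, giving V = +3.
The complex ion is anionic, so vanadium takes the -ate form vanadate(III).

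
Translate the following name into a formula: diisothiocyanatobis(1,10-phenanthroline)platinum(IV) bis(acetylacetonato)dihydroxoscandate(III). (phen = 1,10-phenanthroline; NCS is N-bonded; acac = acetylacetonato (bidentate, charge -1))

Cation [Pt…]: ligand charges -2, Pt(IV) ⇒ ion charge 2+.
Anion [Sc…]: ligand charges -4, Sc(III) ⇒ ion charge 1−.
One 2+ cation requires 2 of the 1− anion.

[Pt(NCS)2(phen)2][Sc(acac)2(OH)2]2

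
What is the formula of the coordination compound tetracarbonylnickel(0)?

Ligands: 4 carbonyl (CO, neutral). Ligand charge sum = 0.
With Ni in oxidation state 0, the complex ion is [Ni...].

[Ni(CO)4]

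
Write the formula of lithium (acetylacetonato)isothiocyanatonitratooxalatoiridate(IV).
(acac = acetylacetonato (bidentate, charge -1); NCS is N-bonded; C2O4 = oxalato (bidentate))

Li[Ir(acac)(C2O4)(NCS)(NO3)]

Ligands: 1 acetylacetonato (acac, -1), 1 isothiocyanato (NCS, -1), 1 nitrato (NO3, -1), 1 oxalato (C2O4, -2). Ligand charge sum = -5.
Charge balance with lithium (+1) requires 1 complex ion per 1 lithium.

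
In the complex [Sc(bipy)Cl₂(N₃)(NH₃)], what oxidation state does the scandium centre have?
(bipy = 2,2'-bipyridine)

No counter-ion: the bracketed complex is neutral.
Ligand charges: 1×NH3 neutral; 1×N3 = -1; 1×bipy neutral; 2×Cl = -2; sum -3.
Sc + (-3) = 0 ⇒ Sc is +3.

+3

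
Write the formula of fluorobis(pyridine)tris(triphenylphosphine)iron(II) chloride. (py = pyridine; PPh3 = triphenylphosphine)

[FeF(PPh3)3(py)2]Cl

Ligands: 2 pyridine (py, neutral), 3 triphenylphosphine (PPh3, neutral), 1 fluoro (F, -1). Ligand charge sum = -1.
With Fe in oxidation state +2, the complex ion is [Fe...]^1+.
Charge balance with chloride (-1) requires 1 complex ion per 1 chloride.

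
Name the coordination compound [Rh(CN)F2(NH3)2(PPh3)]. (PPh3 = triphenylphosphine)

There is no counter-ion, so the complex is neutral overall.
Ligand charges: 1×triphenylphosphine (neutral), 2×fluoro (-1 each), 2×ammine (neutral), 1×cyano (-1 each); total -3. So Rh + (-3) = 0, giving Rh = +3.
Ligands are named alphabetically: ammine before cyano before fluoro before triphenylphosphine.

diamminecyanodifluoro(triphenylphosphine)rhodium(III)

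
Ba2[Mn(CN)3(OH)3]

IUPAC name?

barium tricyanotrihydroxomanganate(II)

The 2 barium counter-ions carry a total charge of +4, so each complex ion is 4−.
Ligand charges: 3×hydroxo (-1 each), 3×cyano (-1 each); total -6. So Mn + (-6) = 4−, giving Mn = +2.
Ligands are named alphabetically: cyano before hydroxo.
The complex ion is anionic, so manganese takes the -ate form manganate(II).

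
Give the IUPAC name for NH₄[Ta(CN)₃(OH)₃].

ammonium tricyanotrihydroxotantalate(V)

The 1 ammonium counter-ion carries a total charge of +1, so each complex ion is 1−.
Ligand charges: 3×cyano (-1 each), 3×hydroxo (-1 each); total -6. So Ta + (-6) = 1−, giving Ta = +5.
The complex ion is anionic, so tantalum takes the -ate form tantalate(V).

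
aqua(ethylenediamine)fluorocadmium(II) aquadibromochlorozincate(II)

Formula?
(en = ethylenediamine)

Cation [Cd…]: ligand charges -1, Cd(II) ⇒ ion charge 1+.
Anion [Zn…]: ligand charges -3, Zn(II) ⇒ ion charge 1−.
One 1+ cation balances one 1− anion.

[Cd(en)F(H2O)][ZnBr2Cl(H2O)]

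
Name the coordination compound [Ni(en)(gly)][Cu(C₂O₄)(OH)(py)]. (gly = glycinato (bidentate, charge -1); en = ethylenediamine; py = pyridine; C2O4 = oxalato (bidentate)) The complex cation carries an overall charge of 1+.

(ethylenediamine)(glycinato)nickel(II) hydroxooxalato(pyridine)cuprate(II)

Both ions are complex: the cation is named first with the plain metal name, the anion second with the -ate form; each ion's ligands are alphabetised independently.
The complex cation is given as 1+; its ligand charges sum to -1, so Ni = +2.
A 1:1 salt means the anion carries the equal and opposite charge, 1−.
Anion: ligand charges sum to -3; for the ion to be 1−, Cu = +2.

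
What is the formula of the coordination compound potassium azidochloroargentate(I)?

K[AgCl(N3)]

Ligands: 1 azido (N3, -1), 1 chloro (Cl, -1). Ligand charge sum = -2.
Charge balance with potassium (+1) requires 1 complex ion per 1 potassium.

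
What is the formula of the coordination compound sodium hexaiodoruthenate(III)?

Na3[RuI6]

Ligands: 6 iodo (I, -1). Ligand charge sum = -6.
Charge balance with sodium (+1) requires 1 complex ion per 3 sodium.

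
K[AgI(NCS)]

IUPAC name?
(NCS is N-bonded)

potassium iodoisothiocyanatoargentate(I)

The 1 potassium counter-ion carries a total charge of +1, so each complex ion is 1−.
Ligand charges: 1×isothiocyanato (-1 each), 1×iodo (-1 each); total -2. So Ag + (-2) = 1−, giving Ag = +1.
The complex ion is anionic, so silver takes the -ate form argentate(I).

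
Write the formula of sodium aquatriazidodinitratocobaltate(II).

Na3[Co(H2O)(N3)3(NO3)2]

Ligands: 2 nitrato (NO3, -1), 3 azido (N3, -1), 1 aqua (H2O, neutral). Ligand charge sum = -5.
Charge balance with sodium (+1) requires 1 complex ion per 3 sodium.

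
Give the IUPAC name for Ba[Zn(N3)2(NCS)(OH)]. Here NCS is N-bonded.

barium diazidohydroxoisothiocyanatozincate(II)

The 1 barium counter-ion carries a total charge of +2, so each complex ion is 2−.
Ligand charges: 2×azido (-1 each), 1×hydroxo (-1 each), 1×isothiocyanato (-1 each); total -4. So Zn + (-4) = 2−, giving Zn = +2.
Ligands are named alphabetically: azido before hydroxo before isothiocyanato.
The complex ion is anionic, so zinc takes the -ate form zincate(II).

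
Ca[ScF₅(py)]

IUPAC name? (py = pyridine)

The 1 calcium counter-ion carries a total charge of +2, so each complex ion is 2−.
Ligand charges: 1×pyridine (neutral), 5×fluoro (-1 each); total -5. So Sc + (-5) = 2−, giving Sc = +3.
Ligands are named alphabetically: fluoro before pyridine.
The complex ion is anionic, so scandium takes the -ate form scandate(III).

calcium pentafluoro(pyridine)scandate(III)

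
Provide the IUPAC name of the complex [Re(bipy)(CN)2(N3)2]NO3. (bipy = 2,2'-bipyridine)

The 1 nitrate counter-ion carries a total charge of -1, so each complex ion is 1+.
Ligand charges: 1×2,2'-bipyridine (neutral), 2×cyano (-1 each), 2×azido (-1 each); total -4. So Re + (-4) = 1+, giving Re = +5.
Ligands are named alphabetically: azido before bipyridine before cyano.

diazido(2,2'-bipyridine)dicyanorhenium(V) nitrate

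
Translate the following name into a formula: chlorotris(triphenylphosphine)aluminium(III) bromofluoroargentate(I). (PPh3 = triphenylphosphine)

Cation [Al…]: ligand charges -1, Al(III) ⇒ ion charge 2+.
Anion [Ag…]: ligand charges -2, Ag(I) ⇒ ion charge 1−.
One 2+ cation requires 2 of the 1− anion.

[AlCl(PPh3)3][AgBrF]2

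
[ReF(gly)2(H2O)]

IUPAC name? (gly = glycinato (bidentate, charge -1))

There is no counter-ion, so the complex is neutral overall.
Ligand charges: 2×glycinato (-1 each), 1×aqua (neutral), 1×fluoro (-1 each); total -3. So Re + (-3) = 0, giving Re = +3.
Ligands are named alphabetically: aqua before fluoro before glycinato.

aquafluorobis(glycinato)rhenium(III)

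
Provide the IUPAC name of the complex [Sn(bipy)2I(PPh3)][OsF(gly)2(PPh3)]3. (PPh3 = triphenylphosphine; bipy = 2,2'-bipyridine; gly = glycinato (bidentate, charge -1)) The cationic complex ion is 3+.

bis(2,2'-bipyridine)iodo(triphenylphosphine)tin(IV) fluorobis(glycinato)(triphenylphosphine)osmate(II)

Both ions are complex: the cation is named first with the plain metal name, the anion second with the -ate form; each ion's ligands are alphabetised independently.
The complex cation is given as 3+; its ligand charges sum to -1, so Sn = +4.
With 3 anions per cation, each anion must be 3/3 = 1−.
Anion: ligand charges sum to -3; for the ion to be 1−, Os = +2.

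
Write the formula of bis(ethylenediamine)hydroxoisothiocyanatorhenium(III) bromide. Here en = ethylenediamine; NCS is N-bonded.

Ligands: 2 ethylenediamine (en, neutral), 1 hydroxo (OH, -1), 1 isothiocyanato (NCS, -1). Ligand charge sum = -2.
Charge balance with bromide (-1) requires 1 complex ion per 1 bromide.

[Re(en)2(NCS)(OH)]Br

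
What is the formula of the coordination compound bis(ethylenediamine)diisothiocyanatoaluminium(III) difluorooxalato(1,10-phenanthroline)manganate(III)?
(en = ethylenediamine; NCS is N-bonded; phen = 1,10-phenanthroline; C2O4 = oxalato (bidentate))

[Al(en)2(NCS)2][Mn(C2O4)F2(phen)]

Cation [Al…]: ligand charges -2, Al(III) ⇒ ion charge 1+.
Anion [Mn…]: ligand charges -4, Mn(III) ⇒ ion charge 1−.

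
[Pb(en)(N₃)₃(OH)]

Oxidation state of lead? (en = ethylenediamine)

No counter-ion: the bracketed complex is neutral.
Ligand charges: 1×OH = -1; 3×N3 = -3; 1×en neutral; sum -4.
Pb + (-4) = 0 ⇒ Pb is +4.

+4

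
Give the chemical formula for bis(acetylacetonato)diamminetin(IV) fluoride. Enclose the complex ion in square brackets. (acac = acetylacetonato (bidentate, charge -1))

[Sn(acac)2(NH3)2]F2

Ligands: 2 acetylacetonato (acac, -1), 2 ammine (NH3, neutral). Ligand charge sum = -2.
With Sn in oxidation state +4, the complex ion is [Sn...]^2+.
Charge balance with fluoride (-1) requires 1 complex ion per 2 fluoride.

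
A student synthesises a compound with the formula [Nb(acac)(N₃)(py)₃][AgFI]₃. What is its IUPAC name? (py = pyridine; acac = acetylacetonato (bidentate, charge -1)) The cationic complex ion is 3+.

(acetylacetonato)azidotris(pyridine)niobium(V) fluoroiodoargentate(I)

The complex cation is given as 3+; its ligand charges sum to -2, so Nb = +5.
With 3 anions per cation, each anion must be 3/3 = 1−.
Anion: ligand charges sum to -2; for the ion to be 1−, Ag = +1.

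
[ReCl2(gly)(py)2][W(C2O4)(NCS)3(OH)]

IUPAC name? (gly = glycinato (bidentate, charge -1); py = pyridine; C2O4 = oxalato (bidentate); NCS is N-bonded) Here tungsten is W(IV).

Both ions are complex: the cation is named first with the plain metal name, the anion second with the -ate form; each ion's ligands are alphabetised independently.
W is given as +4; the anion's ligand charges sum to -6, so the complex anion is 2−.
A 1:1 salt means the cation carries the equal and opposite charge, 2+.
Cation: ligand charges sum to -3; for the ion to be 2+, Re = +5.

dichloro(glycinato)bis(pyridine)rhenium(V) hydroxotriisothiocyanatooxalatotungstate(IV)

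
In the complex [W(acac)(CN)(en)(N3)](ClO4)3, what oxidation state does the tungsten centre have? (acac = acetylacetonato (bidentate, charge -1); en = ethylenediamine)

3 perchlorate outside the brackets (-1 each) → the complex ion is 3+.
Ligand charges: 1×CN = -1; 1×acac = -1; 1×en neutral; 1×N3 = -1; sum -3.
W + (-3) = 3+ ⇒ W is +6.

+6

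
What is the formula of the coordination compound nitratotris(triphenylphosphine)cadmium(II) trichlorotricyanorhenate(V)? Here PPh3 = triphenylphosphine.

[Cd(NO3)(PPh3)3][ReCl3(CN)3]

Cation [Cd…]: ligand charges -1, Cd(II) ⇒ ion charge 1+.
Anion [Re…]: ligand charges -6, Re(V) ⇒ ion charge 1−.
One 1+ cation balances one 1− anion.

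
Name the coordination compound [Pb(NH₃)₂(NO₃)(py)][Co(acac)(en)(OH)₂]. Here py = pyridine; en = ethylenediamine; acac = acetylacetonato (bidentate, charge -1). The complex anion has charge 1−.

diamminenitrato(pyridine)lead(II) (acetylacetonato)(ethylenediamine)dihydroxocobaltate(II)

The complex anion is given as 1−; its ligand charges sum to -3, so Co = +2.
A 1:1 salt means the cation carries the equal and opposite charge, 1+.
Cation: ligand charges sum to -1; for the ion to be 1+, Pb = +2.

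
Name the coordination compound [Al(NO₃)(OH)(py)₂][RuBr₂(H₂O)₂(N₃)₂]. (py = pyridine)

hydroxonitratobis(pyridine)aluminium(III) diaquadiazidodibromoruthenate(III)

Both ions are complex: the cation is named first with the plain metal name, the anion second with the -ate form; each ion's ligands are alphabetised independently.
Aluminium is always +3 in its complexes; the cation's ligand charges sum to -2, so the complex cation is 1+.
A 1:1 salt means the anion carries the equal and opposite charge, 1−.
Anion: ligand charges sum to -4; for the ion to be 1−, Ru = +3.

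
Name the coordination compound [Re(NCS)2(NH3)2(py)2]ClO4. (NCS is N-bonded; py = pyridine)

diamminediisothiocyanatobis(pyridine)rhenium(III) perchlorate

The 1 perchlorate counter-ion carries a total charge of -1, so each complex ion is 1+.
Ligand charges: 2×isothiocyanato (-1 each), 2×pyridine (neutral), 2×ammine (neutral); total -2. So Re + (-2) = 1+, giving Re = +3.
Ligands are named alphabetically: ammine before isothiocyanato before pyridine.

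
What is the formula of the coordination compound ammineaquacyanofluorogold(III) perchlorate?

[Au(CN)F(H2O)(NH3)]ClO4

Ligands: 1 cyano (CN, -1), 1 ammine (NH3, neutral), 1 aqua (H2O, neutral), 1 fluoro (F, -1). Ligand charge sum = -2.
Charge balance with perchlorate (-1) requires 1 complex ion per 1 perchlorate.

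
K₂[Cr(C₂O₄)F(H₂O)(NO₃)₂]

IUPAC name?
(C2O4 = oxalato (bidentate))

potassium aquafluorodinitratooxalatochromate(III)

The 2 potassium counter-ions carry a total charge of +2, so each complex ion is 2−.
Ligand charges: 1×aqua (neutral), 2×nitrato (-1 each), 1×fluoro (-1 each), 1×oxalato (-2 each); total -5. So Cr + (-5) = 2−, giving Cr = +3.
Ligands are named alphabetically: aqua before fluoro before nitrato before oxalato.
The complex ion is anionic, so chromium takes the -ate form chromate(III).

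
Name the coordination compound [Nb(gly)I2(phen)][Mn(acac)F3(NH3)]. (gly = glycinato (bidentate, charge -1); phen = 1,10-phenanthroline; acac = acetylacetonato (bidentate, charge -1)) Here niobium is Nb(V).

Both ions are complex: the cation is named first with the plain metal name, the anion second with the -ate form; each ion's ligands are alphabetised independently.
Nb is given as +5; the cation's ligand charges sum to -3, so the complex cation is 2+.
A 1:1 salt means the anion carries the equal and opposite charge, 2−.
Anion: ligand charges sum to -4; for the ion to be 2−, Mn = +2.

(glycinato)diiodo(1,10-phenanthroline)niobium(V) (acetylacetonato)amminetrifluoromanganate(II)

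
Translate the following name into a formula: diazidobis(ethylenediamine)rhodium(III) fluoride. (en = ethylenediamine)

Ligands: 2 azido (N3, -1), 2 ethylenediamine (en, neutral). Ligand charge sum = -2.
With Rh in oxidation state +3, the complex ion is [Rh...]^1+.
Charge balance with fluoride (-1) requires 1 complex ion per 1 fluoride.

[Rh(en)2(N3)2]F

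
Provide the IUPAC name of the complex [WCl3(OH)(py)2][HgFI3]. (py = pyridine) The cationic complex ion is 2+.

Both ions are complex: the cation is named first with the plain metal name, the anion second with the -ate form; each ion's ligands are alphabetised independently.
The complex cation is given as 2+; its ligand charges sum to -4, so W = +6.
A 1:1 salt means the anion carries the equal and opposite charge, 2−.
Anion: ligand charges sum to -4; for the ion to be 2−, Hg = +2.

trichlorohydroxobis(pyridine)tungsten(VI) fluorotriiodomercurate(II)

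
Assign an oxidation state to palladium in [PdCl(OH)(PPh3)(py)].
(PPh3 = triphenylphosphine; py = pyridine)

+2

No counter-ion: the bracketed complex is neutral.
Ligand charges: 1×PPh3 neutral; 1×Cl = -1; 1×py neutral; 1×OH = -1; sum -2.
Pd + (-2) = 0 ⇒ Pd is +2.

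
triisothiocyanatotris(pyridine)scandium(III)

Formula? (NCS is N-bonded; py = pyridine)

Ligands: 3 isothiocyanato (NCS, -1), 3 pyridine (py, neutral). Ligand charge sum = -3.
With Sc in oxidation state +3, the complex ion is [Sc...].

[Sc(NCS)3(py)3]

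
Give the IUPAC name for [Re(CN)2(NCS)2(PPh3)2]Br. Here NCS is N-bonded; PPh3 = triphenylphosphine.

dicyanodiisothiocyanatobis(triphenylphosphine)rhenium(V) bromide

The 1 bromide counter-ion carries a total charge of -1, so each complex ion is 1+.
Ligand charges: 2×cyano (-1 each), 2×isothiocyanato (-1 each), 2×triphenylphosphine (neutral); total -4. So Re + (-4) = 1+, giving Re = +5.
Ligands are named alphabetically: cyano before isothiocyanato before triphenylphosphine.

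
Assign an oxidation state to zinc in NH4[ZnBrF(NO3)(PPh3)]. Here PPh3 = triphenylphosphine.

1 ammonium outside the brackets (+1 each) → the complex ion is 1−.
Ligand charges: 1×Br = -1; 1×F = -1; 1×PPh3 neutral; 1×NO3 = -1; sum -3.
Zn + (-3) = 1− ⇒ Zn is +2.

+2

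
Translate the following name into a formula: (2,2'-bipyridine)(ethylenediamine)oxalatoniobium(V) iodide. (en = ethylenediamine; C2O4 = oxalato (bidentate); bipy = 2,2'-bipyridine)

Ligands: 1 ethylenediamine (en, neutral), 1 oxalato (C2O4, -2), 1 2,2'-bipyridine (bipy, neutral). Ligand charge sum = -2.
Charge balance with iodide (-1) requires 1 complex ion per 3 iodide.

[Nb(bipy)(C2O4)(en)]I3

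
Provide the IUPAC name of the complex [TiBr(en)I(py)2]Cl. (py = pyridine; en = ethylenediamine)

The 1 chloride counter-ion carries a total charge of -1, so each complex ion is 1+.
Ligand charges: 1×iodo (-1 each), 2×pyridine (neutral), 1×ethylenediamine (neutral), 1×bromo (-1 each); total -2. So Ti + (-2) = 1+, giving Ti = +3.
Ligands are named alphabetically: bromo before ethylenediamine before iodo before pyridine.

bromo(ethylenediamine)iodobis(pyridine)titanium(III) chloride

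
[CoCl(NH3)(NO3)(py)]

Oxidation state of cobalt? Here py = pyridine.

No counter-ion: the bracketed complex is neutral.
Ligand charges: 1×py neutral; 1×Cl = -1; 1×NO3 = -1; 1×NH3 neutral; sum -2.
Co + (-2) = 0 ⇒ Co is +2.

+2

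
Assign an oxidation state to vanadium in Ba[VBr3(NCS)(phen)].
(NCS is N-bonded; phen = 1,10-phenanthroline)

+2

1 barium outside the brackets (+2 each) → the complex ion is 2−.
Ligand charges: 1×NCS = -1; 1×phen neutral; 3×Br = -3; sum -4.
V + (-4) = 2− ⇒ V is +2.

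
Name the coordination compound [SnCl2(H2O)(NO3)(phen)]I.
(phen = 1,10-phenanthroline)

aquadichloronitrato(1,10-phenanthroline)tin(IV) iodide

The 1 iodide counter-ion carries a total charge of -1, so each complex ion is 1+.
Ligand charges: 1×aqua (neutral), 1×nitrato (-1 each), 2×chloro (-1 each), 1×1,10-phenanthroline (neutral); total -3. So Sn + (-3) = 1+, giving Sn = +4.
Ligands are named alphabetically: aqua before chloro before nitrato before phenanthroline.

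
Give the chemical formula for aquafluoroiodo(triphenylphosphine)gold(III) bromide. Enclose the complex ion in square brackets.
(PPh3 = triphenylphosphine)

Ligands: 1 aqua (H2O, neutral), 1 iodo (I, -1), 1 fluoro (F, -1), 1 triphenylphosphine (PPh3, neutral). Ligand charge sum = -2.
With Au in oxidation state +3, the complex ion is [Au...]^1+.
Charge balance with bromide (-1) requires 1 complex ion per 1 bromide.

[AuF(H2O)I(PPh3)]Br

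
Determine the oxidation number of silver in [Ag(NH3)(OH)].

+1

No counter-ion: the bracketed complex is neutral.
Ligand charges: 1×NH3 neutral; 1×OH = -1; sum -1.
Ag + (-1) = 0 ⇒ Ag is +1.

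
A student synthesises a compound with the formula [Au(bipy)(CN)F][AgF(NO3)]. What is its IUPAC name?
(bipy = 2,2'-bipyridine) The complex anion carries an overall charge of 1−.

(2,2'-bipyridine)cyanofluorogold(III) fluoronitratoargentate(I)

Both ions are complex: the cation is named first with the plain metal name, the anion second with the -ate form; each ion's ligands are alphabetised independently.
The complex anion is given as 1−; its ligand charges sum to -2, so Ag = +1.
A 1:1 salt means the cation carries the equal and opposite charge, 1+.
Cation: ligand charges sum to -2; for the ion to be 1+, Au = +3.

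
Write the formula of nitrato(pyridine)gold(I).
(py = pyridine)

[Au(NO3)(py)]

Ligands: 1 pyridine (py, neutral), 1 nitrato (NO3, -1). Ligand charge sum = -1.
With Au in oxidation state +1, the complex ion is [Au...].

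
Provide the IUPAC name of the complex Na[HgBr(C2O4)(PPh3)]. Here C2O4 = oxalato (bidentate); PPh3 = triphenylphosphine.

sodium bromooxalato(triphenylphosphine)mercurate(II)

The 1 sodium counter-ion carries a total charge of +1, so each complex ion is 1−.
Ligand charges: 1×bromo (-1 each), 1×oxalato (-2 each), 1×triphenylphosphine (neutral); total -3. So Hg + (-3) = 1−, giving Hg = +2.
Ligands are named alphabetically: bromo before oxalato before triphenylphosphine.
The complex ion is anionic, so mercury takes the -ate form mercurate(II).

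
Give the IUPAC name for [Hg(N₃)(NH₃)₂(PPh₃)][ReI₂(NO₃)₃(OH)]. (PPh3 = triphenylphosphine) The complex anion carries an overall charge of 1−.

diammineazido(triphenylphosphine)mercury(II) hydroxodiiodotrinitratorhenate(V)

The complex anion is given as 1−; its ligand charges sum to -6, so Re = +5.
A 1:1 salt means the cation carries the equal and opposite charge, 1+.
Cation: ligand charges sum to -1; for the ion to be 1+, Hg = +2.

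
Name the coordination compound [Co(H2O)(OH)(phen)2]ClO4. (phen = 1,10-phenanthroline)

aquahydroxobis(1,10-phenanthroline)cobalt(II) perchlorate

The 1 perchlorate counter-ion carries a total charge of -1, so each complex ion is 1+.
Ligand charges: 2×1,10-phenanthroline (neutral), 1×aqua (neutral), 1×hydroxo (-1 each); total -1. So Co + (-1) = 1+, giving Co = +2.
Ligands are named alphabetically: aqua before hydroxo before phenanthroline.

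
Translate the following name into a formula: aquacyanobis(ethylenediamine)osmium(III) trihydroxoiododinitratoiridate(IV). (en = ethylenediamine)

Cation [Os…]: ligand charges -1, Os(III) ⇒ ion charge 2+.
Anion [Ir…]: ligand charges -6, Ir(IV) ⇒ ion charge 2−.
One 2+ cation balances one 2− anion.

[Os(CN)(en)2(H2O)][IrI(NO3)2(OH)3]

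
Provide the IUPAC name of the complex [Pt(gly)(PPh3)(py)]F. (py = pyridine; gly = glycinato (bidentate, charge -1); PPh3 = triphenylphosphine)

The 1 fluoride counter-ion carries a total charge of -1, so each complex ion is 1+.
Ligand charges: 1×pyridine (neutral), 1×glycinato (-1 each), 1×triphenylphosphine (neutral); total -1. So Pt + (-1) = 1+, giving Pt = +2.
Ligands are named alphabetically: glycinato before pyridine before triphenylphosphine.

(glycinato)(pyridine)(triphenylphosphine)platinum(II) fluoride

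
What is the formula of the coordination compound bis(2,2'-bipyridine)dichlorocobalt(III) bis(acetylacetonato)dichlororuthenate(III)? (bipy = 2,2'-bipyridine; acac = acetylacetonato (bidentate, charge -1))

Cation [Co…]: ligand charges -2, Co(III) ⇒ ion charge 1+.
Anion [Ru…]: ligand charges -4, Ru(III) ⇒ ion charge 1−.

[Co(bipy)2Cl2][Ru(acac)2Cl2]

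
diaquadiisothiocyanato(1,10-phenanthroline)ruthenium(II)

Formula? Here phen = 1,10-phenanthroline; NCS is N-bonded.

[Ru(H2O)2(NCS)2(phen)]

Ligands: 1 1,10-phenanthroline (phen, neutral), 2 isothiocyanato (NCS, -1), 2 aqua (H2O, neutral). Ligand charge sum = -2.
With Ru in oxidation state +2, the complex ion is [Ru...].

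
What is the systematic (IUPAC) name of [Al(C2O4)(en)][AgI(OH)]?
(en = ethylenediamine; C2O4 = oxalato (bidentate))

(ethylenediamine)oxalatoaluminium(III) hydroxoiodoargentate(I)

Both ions are complex: the cation is named first with the plain metal name, the anion second with the -ate form; each ion's ligands are alphabetised independently.
Aluminium is always +3 in its complexes; the cation's ligand charges sum to -2, so the complex cation is 1+.
A 1:1 salt means the anion carries the equal and opposite charge, 1−.
Anion: ligand charges sum to -2; for the ion to be 1−, Ag = +1.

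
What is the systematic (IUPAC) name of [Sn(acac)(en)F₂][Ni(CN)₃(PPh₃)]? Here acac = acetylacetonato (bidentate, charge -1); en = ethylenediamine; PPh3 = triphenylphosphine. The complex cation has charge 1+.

(acetylacetonato)(ethylenediamine)difluorotin(IV) tricyano(triphenylphosphine)nickelate(II)

The complex cation is given as 1+; its ligand charges sum to -3, so Sn = +4.
A 1:1 salt means the anion carries the equal and opposite charge, 1−.
Anion: ligand charges sum to -3; for the ion to be 1−, Ni = +2.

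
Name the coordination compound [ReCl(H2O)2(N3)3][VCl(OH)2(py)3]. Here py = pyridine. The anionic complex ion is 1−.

diaquatriazidochlororhenium(V) chlorodihydroxotris(pyridine)vanadate(II)

The complex anion is given as 1−; its ligand charges sum to -3, so V = +2.
A 1:1 salt means the cation carries the equal and opposite charge, 1+.
Cation: ligand charges sum to -4; for the ion to be 1+, Re = +5.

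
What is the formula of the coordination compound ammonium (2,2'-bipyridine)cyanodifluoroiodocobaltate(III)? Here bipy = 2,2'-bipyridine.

NH4[Co(bipy)(CN)F2I]

Ligands: 1 iodo (I, -1), 1 2,2'-bipyridine (bipy, neutral), 2 fluoro (F, -1), 1 cyano (CN, -1). Ligand charge sum = -4.
With Co in oxidation state +3, the complex ion is [Co...]^1−.
Charge balance with ammonium (+1) requires 1 complex ion per 1 ammonium.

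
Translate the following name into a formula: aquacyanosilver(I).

[Ag(CN)(H2O)]

Ligands: 1 aqua (H2O, neutral), 1 cyano (CN, -1). Ligand charge sum = -1.
With Ag in oxidation state +1, the complex ion is [Ag...].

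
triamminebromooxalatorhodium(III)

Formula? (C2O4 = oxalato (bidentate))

[RhBr(C2O4)(NH3)3]

Ligands: 3 ammine (NH3, neutral), 1 oxalato (C2O4, -2), 1 bromo (Br, -1). Ligand charge sum = -3.
With Rh in oxidation state +3, the complex ion is [Rh...].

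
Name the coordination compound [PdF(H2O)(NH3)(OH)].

There is no counter-ion, so the complex is neutral overall.
Ligand charges: 1×hydroxo (-1 each), 1×aqua (neutral), 1×ammine (neutral), 1×fluoro (-1 each); total -2. So Pd + (-2) = 0, giving Pd = +2.
Ligands are named alphabetically: ammine before aqua before fluoro before hydroxo.

ammineaquafluorohydroxopalladium(II)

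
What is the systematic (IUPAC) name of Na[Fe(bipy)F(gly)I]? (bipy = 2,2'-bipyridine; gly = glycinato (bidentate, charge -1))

The 1 sodium counter-ion carries a total charge of +1, so each complex ion is 1−.
Ligand charges: 1×2,2'-bipyridine (neutral), 1×glycinato (-1 each), 1×iodo (-1 each), 1×fluoro (-1 each); total -3. So Fe + (-3) = 1−, giving Fe = +2.
The complex ion is anionic, so iron takes the -ate form ferrate(II).

sodium (2,2'-bipyridine)fluoro(glycinato)iodoferrate(II)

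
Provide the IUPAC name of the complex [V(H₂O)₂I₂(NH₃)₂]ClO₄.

The 1 perchlorate counter-ion carries a total charge of -1, so each complex ion is 1+.
Ligand charges: 2×aqua (neutral), 2×ammine (neutral), 2×iodo (-1 each); total -2. So V + (-2) = 1+, giving V = +3.
Ligands are named alphabetically: ammine before aqua before iodo.

diamminediaquadiiodovanadium(III) perchlorate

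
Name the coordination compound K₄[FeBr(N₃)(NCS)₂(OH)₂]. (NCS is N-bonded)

The 4 potassium counter-ions carry a total charge of +4, so each complex ion is 4−.
Ligand charges: 1×bromo (-1 each), 1×azido (-1 each), 2×hydroxo (-1 each), 2×isothiocyanato (-1 each); total -6. So Fe + (-6) = 4−, giving Fe = +2.
Ligands are named alphabetically: azido before bromo before hydroxo before isothiocyanato.
The complex ion is anionic, so iron takes the -ate form ferrate(II).

potassium azidobromodihydroxodiisothiocyanatoferrate(II)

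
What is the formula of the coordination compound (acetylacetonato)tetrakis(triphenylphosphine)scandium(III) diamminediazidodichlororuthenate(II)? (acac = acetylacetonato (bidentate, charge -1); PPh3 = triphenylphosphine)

[Sc(acac)(PPh3)4][RuCl2(N3)2(NH3)2]

Cation [Sc…]: ligand charges -1, Sc(III) ⇒ ion charge 2+.
Anion [Ru…]: ligand charges -4, Ru(II) ⇒ ion charge 2−.
One 2+ cation balances one 2− anion.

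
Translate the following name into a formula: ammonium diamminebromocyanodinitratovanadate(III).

NH4[VBr(CN)(NH3)2(NO3)2]

Ligands: 2 ammine (NH3, neutral), 1 cyano (CN, -1), 1 bromo (Br, -1), 2 nitrato (NO3, -1). Ligand charge sum = -4.
Charge balance with ammonium (+1) requires 1 complex ion per 1 ammonium.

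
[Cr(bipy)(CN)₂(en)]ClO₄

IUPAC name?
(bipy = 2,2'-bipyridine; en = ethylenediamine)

(2,2'-bipyridine)dicyano(ethylenediamine)chromium(III) perchlorate

The 1 perchlorate counter-ion carries a total charge of -1, so each complex ion is 1+.
Ligand charges: 1×2,2'-bipyridine (neutral), 1×ethylenediamine (neutral), 2×cyano (-1 each); total -2. So Cr + (-2) = 1+, giving Cr = +3.
Ligands are named alphabetically: bipyridine before cyano before ethylenediamine.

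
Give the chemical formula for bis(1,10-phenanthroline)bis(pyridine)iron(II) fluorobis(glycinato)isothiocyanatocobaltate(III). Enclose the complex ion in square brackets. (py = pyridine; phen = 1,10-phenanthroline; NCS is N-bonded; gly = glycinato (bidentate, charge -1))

Cation [Fe…]: ligand charges 0, Fe(II) ⇒ ion charge 2+.
Anion [Co…]: ligand charges -4, Co(III) ⇒ ion charge 1−.
One 2+ cation requires 2 of the 1− anion.

[Fe(phen)2(py)2][CoF(gly)2(NCS)]2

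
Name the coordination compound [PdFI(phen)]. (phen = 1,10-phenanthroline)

fluoroiodo(1,10-phenanthroline)palladium(II)

There is no counter-ion, so the complex is neutral overall.
Ligand charges: 1×iodo (-1 each), 1×fluoro (-1 each), 1×1,10-phenanthroline (neutral); total -2. So Pd + (-2) = 0, giving Pd = +2.
Ligands are named alphabetically: fluoro before iodo before phenanthroline.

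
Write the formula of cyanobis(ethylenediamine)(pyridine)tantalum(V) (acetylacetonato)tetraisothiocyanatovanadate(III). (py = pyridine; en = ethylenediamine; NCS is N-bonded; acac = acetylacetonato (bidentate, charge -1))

Cation [Ta…]: ligand charges -1, Ta(V) ⇒ ion charge 4+.
Anion [V…]: ligand charges -5, V(III) ⇒ ion charge 2−.

[Ta(CN)(en)2(py)][V(acac)(NCS)4]2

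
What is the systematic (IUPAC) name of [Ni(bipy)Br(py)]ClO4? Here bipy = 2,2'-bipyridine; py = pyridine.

(2,2'-bipyridine)bromo(pyridine)nickel(II) perchlorate

The 1 perchlorate counter-ion carries a total charge of -1, so each complex ion is 1+.
Ligand charges: 1×bromo (-1 each), 1×2,2'-bipyridine (neutral), 1×pyridine (neutral); total -1. So Ni + (-1) = 1+, giving Ni = +2.
Ligands are named alphabetically: bipyridine before bromo before pyridine.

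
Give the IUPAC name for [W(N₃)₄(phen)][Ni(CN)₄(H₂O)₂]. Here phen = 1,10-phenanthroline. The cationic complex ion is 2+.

The complex cation is given as 2+; its ligand charges sum to -4, so W = +6.
A 1:1 salt means the anion carries the equal and opposite charge, 2−.
Anion: ligand charges sum to -4; for the ion to be 2−, Ni = +2.

tetraazido(1,10-phenanthroline)tungsten(VI) diaquatetracyanonickelate(II)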